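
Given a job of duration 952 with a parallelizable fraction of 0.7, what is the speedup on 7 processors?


Amdahl's law: T_p = T × ((1-p) + p/N)
= 952 × ((1-0.7) + 0.7/7)
= 952 × (0.30 + 0.1000)
= 952 × 0.4000
= 380.80
Speedup = 952/380.80
= 2.50×


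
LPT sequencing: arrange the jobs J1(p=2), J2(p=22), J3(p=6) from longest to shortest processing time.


LPT: sort by longest processing time first
  J2: p=22
  J3: p=6
  J1: p=2
Order: J2 → J3 → J1


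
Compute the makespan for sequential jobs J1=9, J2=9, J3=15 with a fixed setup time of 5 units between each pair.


Makespan = Σ processing + (n-1) × setup
= (9 + 9 + 15) + (3-1)×5
= 33 + 10
= 43 time units


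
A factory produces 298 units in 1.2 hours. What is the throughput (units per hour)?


Throughput = units / time
= 298 / 1.2
= 248.3 units/hour


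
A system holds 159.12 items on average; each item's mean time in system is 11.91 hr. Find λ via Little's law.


Little's law: L = λW → λ = L / W
= 159.12 / 11.91
= 13.36 per hour


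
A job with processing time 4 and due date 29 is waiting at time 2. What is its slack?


Slack = due - current_time - processing
= 29 - 2 - 4
= 23


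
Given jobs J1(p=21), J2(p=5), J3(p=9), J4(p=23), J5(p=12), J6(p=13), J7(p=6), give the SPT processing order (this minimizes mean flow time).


SPT: sort by shortest processing time
  J2: p=5
  J7: p=6
  J3: p=9
  J5: p=12
  J6: p=13
  J1: p=21
  J4: p=23
Order: J2 → J7 → J3 → J5 → J6 → J1 → J4


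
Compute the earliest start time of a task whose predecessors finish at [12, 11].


ES = max of all predecessor completion times
Predecessors: [12, 11]
ES = max(12, 11)
= 12


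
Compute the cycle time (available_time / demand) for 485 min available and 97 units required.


Cycle time = available time / demand
= 485 / 97
= 5.00 min/unit


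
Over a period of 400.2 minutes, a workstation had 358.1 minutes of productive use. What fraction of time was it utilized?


Utilization = busy / total × 100
= 358.1 / 400.2 × 100
= 89.5%


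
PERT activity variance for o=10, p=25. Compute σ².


σ² = ((p - o) / 6)² = (p - o)² / 36
= (25 - 10)² / 36
= 15² / 36
= 225 / 36
= 6.2500


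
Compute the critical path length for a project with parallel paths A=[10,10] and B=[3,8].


Path A: 10 + 10 = 20
Path B: 3 + 8 = 11
Critical path = longest = max(20, 11)
= 20 (Path A)


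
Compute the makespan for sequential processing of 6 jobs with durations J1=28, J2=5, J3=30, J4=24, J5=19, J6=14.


Sequential makespan: sum all processing times
= 28 + 5 + 30 + 24 + 19 + 14
= 120 time units


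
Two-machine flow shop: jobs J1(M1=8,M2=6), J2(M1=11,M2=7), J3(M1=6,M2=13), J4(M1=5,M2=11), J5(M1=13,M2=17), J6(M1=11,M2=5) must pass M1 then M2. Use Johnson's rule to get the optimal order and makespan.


Johnson's rule:
Group 1 (M1≤M2, sort by M1): ['J4', 'J3', 'J5']
Group 2 (M1>M2, sort desc M2): ['J2', 'J1', 'J6']
Sequence: J4 → J3 → J5 → J2 → J1 → J6
Makespan calculation:
  J4: M1 done=5, M2 done=16
  J3: M1 done=11, M2 done=29
  J5: M1 done=24, M2 done=46
  J2: M1 done=35, M2 done=53
  J1: M1 done=43, M2 done=59
  J6: M1 done=54, M2 done=64
= Sequence: J4 → J3 → J5 → J2 → J1 → J6, Makespan: 64


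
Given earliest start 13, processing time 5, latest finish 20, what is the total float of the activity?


EF = ES + duration = 13 + 5 = 18
LS = LF - duration = 20 - 5 = 15
Total Float = LF - EF = 20 - 18
(or LS - ES = 15 - 13)
= 2


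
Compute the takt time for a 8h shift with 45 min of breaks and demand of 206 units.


Available = 8×60 - 45 = 435 min
Takt time = 435 / 206
= 2.11 min/unit


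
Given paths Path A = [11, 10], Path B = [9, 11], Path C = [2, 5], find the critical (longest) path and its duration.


Path A: 11 + 10 = 21
Path B: 9 + 11 = 20
Path C: 2 + 5 = 7
Critical path = longest = max(21, 20, 7)
= 21 (Path A)


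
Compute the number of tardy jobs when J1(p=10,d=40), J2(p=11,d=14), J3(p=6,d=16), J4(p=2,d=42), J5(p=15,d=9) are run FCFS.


Completion vs due date:
  J1: C=10, d=40 → on time
  J2: C=21, d=14 → TARDY
  J3: C=27, d=16 → TARDY
  J4: C=29, d=42 → on time
  J5: C=44, d=9 → TARDY
Tardy jobs: J2, J3, J5
Count = 3


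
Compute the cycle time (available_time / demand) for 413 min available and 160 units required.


Cycle time = available time / demand
= 413 / 160
= 2.58 min/unit


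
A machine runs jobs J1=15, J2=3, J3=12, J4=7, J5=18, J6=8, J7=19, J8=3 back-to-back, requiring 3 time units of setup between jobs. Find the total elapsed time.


Makespan = Σ processing + (n-1) × setup
= (15 + 3 + 12 + 7 + 18 + 8 + 19 + 3) + (8-1)×3
= 85 + 21
= 106 time units


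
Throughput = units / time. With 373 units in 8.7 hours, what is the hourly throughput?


Throughput = units / time
= 373 / 8.7
= 42.9 units/hour


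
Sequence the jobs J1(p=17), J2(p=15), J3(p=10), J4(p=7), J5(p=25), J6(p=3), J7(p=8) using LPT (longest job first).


LPT: sort by longest processing time first
  J5: p=25
  J1: p=17
  J2: p=15
  J3: p=10
  J7: p=8
  J4: p=7
  J6: p=3
Order: J5 → J1 → J2 → J3 → J7 → J4 → J6


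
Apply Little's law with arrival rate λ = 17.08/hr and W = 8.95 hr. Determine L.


Little's law: L = λ × W
= 17.08 × 8.95
= 152.87


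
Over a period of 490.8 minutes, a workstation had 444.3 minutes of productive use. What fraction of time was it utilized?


Utilization = busy / total × 100
= 444.3 / 490.8 × 100
= 90.5%


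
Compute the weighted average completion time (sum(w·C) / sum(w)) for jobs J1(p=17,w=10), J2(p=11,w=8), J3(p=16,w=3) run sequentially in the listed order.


Completion times:
  J1: C=17, w×C=10×17=170
  J2: C=28, w×C=8×28=224
  J3: C=44, w×C=3×44=132
Sum w×C = 526
Sum w = 21
Weighted avg = 526/21
= 25.05


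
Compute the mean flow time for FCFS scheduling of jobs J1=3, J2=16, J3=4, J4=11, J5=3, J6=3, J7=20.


Completion times:
  J1: completes at 3
  J2: completes at 19
  J3: completes at 23
  J4: completes at 34
  J5: completes at 37
  J6: completes at 40
  J7: completes at 60
Sum = 216
Average = 216/7
= 30.86


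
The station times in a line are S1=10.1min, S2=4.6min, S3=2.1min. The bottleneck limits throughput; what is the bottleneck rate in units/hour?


Bottleneck = longest station time
Station times: [10.1, 4.6, 2.1]
Max = 10.1 min
Rate = 60 / 10.1
= 5.94 units/hour (bottleneck: 10.1min)


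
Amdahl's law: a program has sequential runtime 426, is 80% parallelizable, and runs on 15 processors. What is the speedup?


Amdahl's law: T_p = T × ((1-p) + p/N)
= 426 × ((1-0.8) + 0.8/15)
= 426 × (0.20 + 0.0533)
= 426 × 0.2533
= 107.92
Speedup = 426/107.92
= 3.95×


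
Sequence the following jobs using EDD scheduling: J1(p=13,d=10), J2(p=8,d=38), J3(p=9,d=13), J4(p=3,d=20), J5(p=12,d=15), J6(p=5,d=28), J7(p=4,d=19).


EDD: sort by earliest due date
  J1: d=10, p=13
  J3: d=13, p=9
  J5: d=15, p=12
  J7: d=19, p=4
  J4: d=20, p=3
  J6: d=28, p=5
  J2: d=38, p=8
Order: J1 → J3 → J5 → J7 → J4 → J6 → J2


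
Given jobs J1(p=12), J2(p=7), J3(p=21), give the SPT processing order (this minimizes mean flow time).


SPT: sort by shortest processing time
  J2: p=7
  J1: p=12
  J3: p=21
Order: J2 → J1 → J3


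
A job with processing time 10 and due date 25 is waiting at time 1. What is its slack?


Slack = due - current_time - processing
= 25 - 1 - 10
= 14


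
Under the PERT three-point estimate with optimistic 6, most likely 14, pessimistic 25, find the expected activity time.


te = (o + 4m + p) / 6
= (6 + 4×14 + 25) / 6
= (6 + 56 + 25) / 6
= 87 / 6
= 14.50


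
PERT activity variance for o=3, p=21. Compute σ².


σ² = ((p - o) / 6)² = (p - o)² / 36
= (21 - 3)² / 36
= 18² / 36
= 324 / 36
= 9.0000


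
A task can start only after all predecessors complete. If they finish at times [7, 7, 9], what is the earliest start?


ES = max of all predecessor completion times
Predecessors: [7, 7, 9]
ES = max(7, 7, 9)
= 9


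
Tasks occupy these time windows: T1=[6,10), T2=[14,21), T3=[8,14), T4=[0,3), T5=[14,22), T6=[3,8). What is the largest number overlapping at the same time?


Check each time point for overlaps:
  t=6: 2 tasks active (T1, T6)
Max concurrent = 2


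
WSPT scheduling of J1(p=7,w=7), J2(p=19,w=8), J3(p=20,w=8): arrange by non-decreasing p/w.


WSPT (Smith's rule): sort by p/w ascending
  J1: p/w = 7/7 = 1.000
  J2: p/w = 19/8 = 2.375
  J3: p/w = 20/8 = 2.500
Order: J1 → J2 → J3


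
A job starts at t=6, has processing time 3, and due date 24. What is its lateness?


Completion = 6 + 3 = 9
Lateness = C - d = 9 - 24
= -15


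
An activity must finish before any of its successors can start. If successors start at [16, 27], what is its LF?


LF = min of all successor start times
Successors start at: [16, 27]
LF = min(16, 27)
= 16


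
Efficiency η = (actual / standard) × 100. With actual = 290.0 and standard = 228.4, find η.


Efficiency = (actual / standard) × 100
= (290.0 / 228.4) × 100
= 127.0%


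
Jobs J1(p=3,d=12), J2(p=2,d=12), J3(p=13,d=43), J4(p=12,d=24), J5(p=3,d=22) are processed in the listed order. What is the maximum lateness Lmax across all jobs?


Lateness per job (L = C - d):
  J1: C=3, d=12, L=-9
  J2: C=5, d=12, L=-7
  J3: C=18, d=43, L=-25
  J4: C=30, d=24, L=6
  J5: C=33, d=22, L=11
Lmax = max(-9, -7, -25, 6, 11)
= 11


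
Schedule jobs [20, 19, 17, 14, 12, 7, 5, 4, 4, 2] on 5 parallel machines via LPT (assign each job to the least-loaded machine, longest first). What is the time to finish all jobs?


Jobs (LPT sorted): [20, 19, 17, 14, 12, 7, 5, 4, 4, 2]
Machines: 5
  J=20 → Machine 1 (load: 0+20=20)
  J=19 → Machine 2 (load: 0+19=19)
  J=17 → Machine 3 (load: 0+17=17)
  J=14 → Machine 4 (load: 0+14=14)
  J=12 → Machine 5 (load: 0+12=12)
  J=7 → Machine 5 (load: 12+7=19)
  J=5 → Machine 4 (load: 14+5=19)
  J=4 → Machine 3 (load: 17+4=21)
  J=4 → Machine 2 (load: 19+4=23)
  J=2 → Machine 4 (load: 19+2=21)
Machine loads: [20, 23, 21, 21, 19]
Makespan = max = 23 time units


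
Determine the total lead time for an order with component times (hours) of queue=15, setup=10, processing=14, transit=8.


Lead time = queue + setup + processing + transit
= 15 + 10 + 14 + 8
= 47 hours


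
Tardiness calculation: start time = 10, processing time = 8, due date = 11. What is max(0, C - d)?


Completion = start + processing = 10 + 8 = 18
Tardiness = max(0, C - d) = max(0, 18 - 11)
= max(0, 7)
= 7


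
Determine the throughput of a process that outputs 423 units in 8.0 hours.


Throughput = units / time
= 423 / 8.0
= 52.9 units/hour


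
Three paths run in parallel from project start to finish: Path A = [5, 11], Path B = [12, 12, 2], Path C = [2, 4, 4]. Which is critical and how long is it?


Path A: 5 + 11 = 16
Path B: 12 + 12 + 2 = 26
Path C: 2 + 4 + 4 = 10
Critical path = longest = max(16, 26, 10)
= 26 (Path B)


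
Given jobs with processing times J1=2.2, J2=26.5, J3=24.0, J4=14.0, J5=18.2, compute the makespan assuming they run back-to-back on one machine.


Sequential makespan: sum all processing times
= 2.2 + 26.5 + 24.0 + 14.0 + 18.2
= 84.9 time units


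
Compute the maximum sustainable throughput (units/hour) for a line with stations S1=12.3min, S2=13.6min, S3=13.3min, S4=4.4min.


Bottleneck = longest station time
Station times: [12.3, 13.6, 13.3, 4.4]
Max = 13.6 min
Rate = 60 / 13.6
= 4.41 units/hour (bottleneck: 13.6min)


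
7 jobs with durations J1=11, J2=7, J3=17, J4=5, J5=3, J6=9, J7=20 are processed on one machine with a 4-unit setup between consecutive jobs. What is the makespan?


Makespan = Σ processing + (n-1) × setup
= (11 + 7 + 17 + 5 + 3 + 9 + 20) + (7-1)×4
= 72 + 24
= 96 time units


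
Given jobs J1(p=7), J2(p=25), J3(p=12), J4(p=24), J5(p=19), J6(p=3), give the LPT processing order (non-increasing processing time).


LPT: sort by longest processing time first
  J2: p=25
  J4: p=24
  J5: p=19
  J3: p=12
  J1: p=7
  J6: p=3
Order: J2 → J4 → J5 → J3 → J1 → J6


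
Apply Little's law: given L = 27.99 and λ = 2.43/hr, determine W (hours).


Little's law: L = λW → W = L / λ
= 27.99 / 2.43
= 11.52 hours


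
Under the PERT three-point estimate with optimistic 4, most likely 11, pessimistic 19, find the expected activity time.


te = (o + 4m + p) / 6
= (4 + 4×11 + 19) / 6
= (4 + 44 + 19) / 6
= 67 / 6
= 11.17


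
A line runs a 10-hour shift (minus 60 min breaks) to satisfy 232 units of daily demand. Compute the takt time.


Available = 10×60 - 60 = 540 min
Takt time = 540 / 232
= 2.33 min/unit


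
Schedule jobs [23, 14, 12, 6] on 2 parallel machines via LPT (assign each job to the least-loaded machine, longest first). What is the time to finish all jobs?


Jobs (LPT sorted): [23, 14, 12, 6]
Machines: 2
  J=23 → Machine 1 (load: 0+23=23)
  J=14 → Machine 2 (load: 0+14=14)
  J=12 → Machine 2 (load: 14+12=26)
  J=6 → Machine 1 (load: 23+6=29)
Machine loads: [29, 26]
Makespan = max = 29 time units


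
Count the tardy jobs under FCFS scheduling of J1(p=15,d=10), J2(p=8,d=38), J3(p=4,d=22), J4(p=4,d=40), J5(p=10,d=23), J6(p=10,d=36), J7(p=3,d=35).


Completion vs due date:
  J1: C=15, d=10 → TARDY
  J2: C=23, d=38 → on time
  J3: C=27, d=22 → TARDY
  J4: C=31, d=40 → on time
  J5: C=41, d=23 → TARDY
  J6: C=51, d=36 → TARDY
  J7: C=54, d=35 → TARDY
Tardy jobs: J1, J3, J5, J6, J7
Count = 5


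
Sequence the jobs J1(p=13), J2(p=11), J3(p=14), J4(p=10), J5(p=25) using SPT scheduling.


SPT: sort by shortest processing time
  J4: p=10
  J2: p=11
  J1: p=13
  J3: p=14
  J5: p=25
Order: J4 → J2 → J1 → J3 → J5


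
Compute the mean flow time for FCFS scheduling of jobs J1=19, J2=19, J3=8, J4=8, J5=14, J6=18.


Completion times:
  J1: completes at 19
  J2: completes at 38
  J3: completes at 46
  J4: completes at 54
  J5: completes at 68
  J6: completes at 86
Sum = 311
Average = 311/6
= 51.83


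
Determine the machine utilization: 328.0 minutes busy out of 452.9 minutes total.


Utilization = busy / total × 100
= 328.0 / 452.9 × 100
= 72.4%


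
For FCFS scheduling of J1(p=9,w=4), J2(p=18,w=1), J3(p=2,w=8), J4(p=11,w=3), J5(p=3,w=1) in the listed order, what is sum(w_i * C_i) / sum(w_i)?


Completion times:
  J1: C=9, w×C=4×9=36
  J2: C=27, w×C=1×27=27
  J3: C=29, w×C=8×29=232
  J4: C=40, w×C=3×40=120
  J5: C=43, w×C=1×43=43
Sum w×C = 458
Sum w = 17
Weighted avg = 458/17
= 26.94


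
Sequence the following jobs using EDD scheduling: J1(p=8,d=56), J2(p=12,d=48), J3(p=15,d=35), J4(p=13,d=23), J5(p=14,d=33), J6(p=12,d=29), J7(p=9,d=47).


EDD: sort by earliest due date
  J4: d=23, p=13
  J6: d=29, p=12
  J5: d=33, p=14
  J3: d=35, p=15
  J7: d=47, p=9
  J2: d=48, p=12
  J1: d=56, p=8
Order: J4 → J6 → J5 → J3 → J7 → J2 → J1


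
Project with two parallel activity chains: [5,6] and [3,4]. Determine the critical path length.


Path A: 5 + 6 = 11
Path B: 3 + 4 = 7
Critical path = longest = max(11, 7)
= 11 (Path A)


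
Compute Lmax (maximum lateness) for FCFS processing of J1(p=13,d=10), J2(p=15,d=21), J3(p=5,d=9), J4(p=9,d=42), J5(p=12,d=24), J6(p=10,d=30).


Lateness per job (L = C - d):
  J1: C=13, d=10, L=3
  J2: C=28, d=21, L=7
  J3: C=33, d=9, L=24
  J4: C=42, d=42, L=0
  J5: C=54, d=24, L=30
  J6: C=64, d=30, L=34
Lmax = max(3, 7, 24, 0, 30, 34)
= 34


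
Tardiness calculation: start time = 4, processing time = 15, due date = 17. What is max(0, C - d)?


Completion = start + processing = 4 + 15 = 19
Tardiness = max(0, C - d) = max(0, 19 - 17)
= max(0, 2)
= 2


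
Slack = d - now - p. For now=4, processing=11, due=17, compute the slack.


Slack = due - current_time - processing
= 17 - 4 - 11
= 2


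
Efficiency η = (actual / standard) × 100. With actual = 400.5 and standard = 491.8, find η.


Efficiency = (actual / standard) × 100
= (400.5 / 491.8) × 100
= 81.4%


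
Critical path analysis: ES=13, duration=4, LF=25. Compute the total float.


EF = ES + duration = 13 + 4 = 17
LS = LF - duration = 25 - 4 = 21
Total Float = LF - EF = 25 - 17
(or LS - ES = 21 - 13)
= 8


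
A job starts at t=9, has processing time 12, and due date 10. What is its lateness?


Completion = 9 + 12 = 21
Lateness = C - d = 21 - 10
= 11


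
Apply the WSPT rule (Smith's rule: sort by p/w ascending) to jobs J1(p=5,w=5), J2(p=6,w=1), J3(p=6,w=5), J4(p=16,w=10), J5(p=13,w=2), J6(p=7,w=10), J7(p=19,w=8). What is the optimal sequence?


WSPT (Smith's rule): sort by p/w ascending
  J6: p/w = 7/10 = 0.700
  J1: p/w = 5/5 = 1.000
  J3: p/w = 6/5 = 1.200
  J4: p/w = 16/10 = 1.600
  J7: p/w = 19/8 = 2.375
  J2: p/w = 6/1 = 6.000
  J5: p/w = 13/2 = 6.500
Order: J6 → J1 → J3 → J4 → J7 → J2 → J5


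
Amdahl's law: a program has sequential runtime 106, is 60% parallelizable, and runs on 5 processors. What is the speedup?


Amdahl's law: T_p = T × ((1-p) + p/N)
= 106 × ((1-0.6) + 0.6/5)
= 106 × (0.40 + 0.1200)
= 106 × 0.5200
= 55.12
Speedup = 106/55.12
= 1.92×


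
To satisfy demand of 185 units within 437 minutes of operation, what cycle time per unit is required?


Cycle time = available time / demand
= 437 / 185
= 2.36 min/unit


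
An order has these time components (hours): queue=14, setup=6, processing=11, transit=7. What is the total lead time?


Lead time = queue + setup + processing + transit
= 14 + 6 + 11 + 7
= 38 hours


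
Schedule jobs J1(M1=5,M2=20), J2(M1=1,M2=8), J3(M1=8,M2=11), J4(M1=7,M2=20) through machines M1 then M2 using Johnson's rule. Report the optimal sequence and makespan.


Johnson's rule:
Group 1 (M1≤M2, sort by M1): ['J2', 'J1', 'J4', 'J3']
Group 2 (M1>M2, sort desc M2): []
Sequence: J2 → J1 → J4 → J3
Makespan calculation:
  J2: M1 done=1, M2 done=9
  J1: M1 done=6, M2 done=29
  J4: M1 done=13, M2 done=49
  J3: M1 done=21, M2 done=60
= Sequence: J2 → J1 → J4 → J3, Makespan: 60


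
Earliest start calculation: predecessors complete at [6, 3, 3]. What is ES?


ES = max of all predecessor completion times
Predecessors: [6, 3, 3]
ES = max(6, 3, 3)
= 6


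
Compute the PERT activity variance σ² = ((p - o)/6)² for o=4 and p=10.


σ² = ((p - o) / 6)² = (p - o)² / 36
= (10 - 4)² / 36
= 6² / 36
= 36 / 36
= 1.0000


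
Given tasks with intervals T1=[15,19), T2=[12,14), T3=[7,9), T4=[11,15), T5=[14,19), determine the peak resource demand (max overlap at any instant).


Check each time point for overlaps:
  t=12: 2 tasks active (T2, T4)
Max concurrent = 2


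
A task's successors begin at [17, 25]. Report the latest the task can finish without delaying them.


LF = min of all successor start times
Successors start at: [17, 25]
LF = min(17, 25)
= 17


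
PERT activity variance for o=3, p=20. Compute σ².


σ² = ((p - o) / 6)² = (p - o)² / 36
= (20 - 3)² / 36
= 17² / 36
= 289 / 36
= 8.0278


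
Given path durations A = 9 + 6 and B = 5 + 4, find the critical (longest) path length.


Path A: 9 + 6 = 15
Path B: 5 + 4 = 9
Critical path = longest = max(15, 9)
= 15 (Path A)


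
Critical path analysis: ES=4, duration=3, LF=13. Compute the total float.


EF = ES + duration = 4 + 3 = 7
LS = LF - duration = 13 - 3 = 10
Total Float = LF - EF = 13 - 7
(or LS - ES = 10 - 4)
= 6


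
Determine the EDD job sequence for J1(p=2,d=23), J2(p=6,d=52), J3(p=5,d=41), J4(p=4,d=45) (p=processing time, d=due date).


EDD: sort by earliest due date
  J1: d=23, p=2
  J3: d=41, p=5
  J4: d=45, p=4
  J2: d=52, p=6
Order: J1 → J3 → J4 → J2


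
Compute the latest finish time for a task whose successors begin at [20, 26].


LF = min of all successor start times
Successors start at: [20, 26]
LF = min(20, 26)
= 20


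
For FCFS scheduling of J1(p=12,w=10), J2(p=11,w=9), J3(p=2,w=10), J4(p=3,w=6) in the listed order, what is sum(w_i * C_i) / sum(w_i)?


Completion times:
  J1: C=12, w×C=10×12=120
  J2: C=23, w×C=9×23=207
  J3: C=25, w×C=10×25=250
  J4: C=28, w×C=6×28=168
Sum w×C = 745
Sum w = 35
Weighted avg = 745/35
= 21.29


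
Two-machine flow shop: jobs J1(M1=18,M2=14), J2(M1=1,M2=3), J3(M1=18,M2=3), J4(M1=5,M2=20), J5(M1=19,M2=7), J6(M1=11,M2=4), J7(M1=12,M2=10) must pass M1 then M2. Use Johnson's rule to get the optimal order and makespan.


Johnson's rule:
Group 1 (M1≤M2, sort by M1): ['J2', 'J4']
Group 2 (M1>M2, sort desc M2): ['J1', 'J7', 'J5', 'J6', 'J3']
Sequence: J2 → J4 → J1 → J7 → J5 → J6 → J3
Makespan calculation:
  J2: M1 done=1, M2 done=4
  J4: M1 done=6, M2 done=26
  J1: M1 done=24, M2 done=40
  J7: M1 done=36, M2 done=50
  J5: M1 done=55, M2 done=62
  J6: M1 done=66, M2 done=70
  J3: M1 done=84, M2 done=87
= Sequence: J2 → J4 → J1 → J7 → J5 → J6 → J3, Makespan: 87


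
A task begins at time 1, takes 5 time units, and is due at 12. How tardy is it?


Completion = start + processing = 1 + 5 = 6
Tardiness = max(0, C - d) = max(0, 6 - 12)
= max(0, -6)
= 0


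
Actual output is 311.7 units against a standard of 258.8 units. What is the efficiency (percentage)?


Efficiency = (actual / standard) × 100
= (311.7 / 258.8) × 100
= 120.4%


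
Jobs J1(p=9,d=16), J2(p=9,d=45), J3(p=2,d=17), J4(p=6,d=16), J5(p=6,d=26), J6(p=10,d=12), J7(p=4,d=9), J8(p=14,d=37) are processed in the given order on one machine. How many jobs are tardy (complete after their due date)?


Completion vs due date:
  J1: C=9, d=16 → on time
  J2: C=18, d=45 → on time
  J3: C=20, d=17 → TARDY
  J4: C=26, d=16 → TARDY
  J5: C=32, d=26 → TARDY
  J6: C=42, d=12 → TARDY
  J7: C=46, d=9 → TARDY
  J8: C=60, d=37 → TARDY
Tardy jobs: J3, J4, J5, J6, J7, J8
Count = 6


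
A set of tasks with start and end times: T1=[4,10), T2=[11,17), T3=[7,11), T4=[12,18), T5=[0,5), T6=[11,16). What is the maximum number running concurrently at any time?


Check each time point for overlaps:
  t=12: 3 tasks active (T2, T4, T6)
Max concurrent = 3


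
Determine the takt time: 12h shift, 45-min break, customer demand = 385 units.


Available = 12×60 - 45 = 675 min
Takt time = 675 / 385
= 1.75 min/unit


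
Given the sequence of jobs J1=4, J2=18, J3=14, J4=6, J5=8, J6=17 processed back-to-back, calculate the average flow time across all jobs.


Completion times:
  J1: completes at 4
  J2: completes at 22
  J3: completes at 36
  J4: completes at 42
  J5: completes at 50
  J6: completes at 67
Sum = 221
Average = 221/6
= 36.83


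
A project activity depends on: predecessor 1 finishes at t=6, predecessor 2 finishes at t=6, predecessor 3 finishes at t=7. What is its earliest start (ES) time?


ES = max of all predecessor completion times
Predecessors: [6, 6, 7]
ES = max(6, 6, 7)
= 7


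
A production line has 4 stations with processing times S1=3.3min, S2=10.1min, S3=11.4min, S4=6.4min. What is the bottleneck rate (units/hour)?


Bottleneck = longest station time
Station times: [3.3, 10.1, 11.4, 6.4]
Max = 11.4 min
Rate = 60 / 11.4
= 5.26 units/hour (bottleneck: 11.4min)


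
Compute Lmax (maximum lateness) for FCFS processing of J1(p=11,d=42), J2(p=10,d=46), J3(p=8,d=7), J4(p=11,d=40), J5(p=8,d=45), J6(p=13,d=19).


Lateness per job (L = C - d):
  J1: C=11, d=42, L=-31
  J2: C=21, d=46, L=-25
  J3: C=29, d=7, L=22
  J4: C=40, d=40, L=0
  J5: C=48, d=45, L=3
  J6: C=61, d=19, L=42
Lmax = max(-31, -25, 22, 0, 3, 42)
= 42


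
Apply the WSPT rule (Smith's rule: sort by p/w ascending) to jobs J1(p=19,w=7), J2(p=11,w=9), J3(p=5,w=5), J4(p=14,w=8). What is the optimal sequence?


WSPT (Smith's rule): sort by p/w ascending
  J3: p/w = 5/5 = 1.000
  J2: p/w = 11/9 = 1.222
  J4: p/w = 14/8 = 1.750
  J1: p/w = 19/7 = 2.714
Order: J3 → J2 → J4 → J1


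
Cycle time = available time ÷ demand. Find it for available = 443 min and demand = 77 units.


Cycle time = available time / demand
= 443 / 77
= 5.75 min/unit


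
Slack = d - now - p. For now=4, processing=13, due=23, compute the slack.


Slack = due - current_time - processing
= 23 - 4 - 13
= 6


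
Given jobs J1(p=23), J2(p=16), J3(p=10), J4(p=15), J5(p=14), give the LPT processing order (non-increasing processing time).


LPT: sort by longest processing time first
  J1: p=23
  J2: p=16
  J4: p=15
  J5: p=14
  J3: p=10
Order: J1 → J2 → J4 → J5 → J3


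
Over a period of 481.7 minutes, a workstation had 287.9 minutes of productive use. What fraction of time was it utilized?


Utilization = busy / total × 100
= 287.9 / 481.7 × 100
= 59.8%


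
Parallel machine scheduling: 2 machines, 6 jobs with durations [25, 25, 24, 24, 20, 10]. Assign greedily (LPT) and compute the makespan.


Jobs (LPT sorted): [25, 25, 24, 24, 20, 10]
Machines: 2
  J=25 → Machine 1 (load: 0+25=25)
  J=25 → Machine 2 (load: 0+25=25)
  J=24 → Machine 1 (load: 25+24=49)
  J=24 → Machine 2 (load: 25+24=49)
  J=20 → Machine 1 (load: 49+20=69)
  J=10 → Machine 2 (load: 49+10=59)
Machine loads: [69, 59]
Makespan = max = 69 time units


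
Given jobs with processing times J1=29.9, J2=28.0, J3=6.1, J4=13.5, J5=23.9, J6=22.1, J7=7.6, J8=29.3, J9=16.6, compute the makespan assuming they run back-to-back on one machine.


Sequential makespan: sum all processing times
= 29.9 + 28.0 + 6.1 + 13.5 + 23.9 + 22.1 + 7.6 + 29.3 + 16.6
= 177.0 time units


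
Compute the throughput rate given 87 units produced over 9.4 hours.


Throughput = units / time
= 87 / 9.4
= 9.3 units/hour


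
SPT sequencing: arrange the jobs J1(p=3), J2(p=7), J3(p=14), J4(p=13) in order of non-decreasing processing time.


SPT: sort by shortest processing time
  J1: p=3
  J2: p=7
  J4: p=13
  J3: p=14
Order: J1 → J2 → J4 → J3


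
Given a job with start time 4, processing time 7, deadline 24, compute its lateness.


Completion = 4 + 7 = 11
Lateness = C - d = 11 - 24
= -13


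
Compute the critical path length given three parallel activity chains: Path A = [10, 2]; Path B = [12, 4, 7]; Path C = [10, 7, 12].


Path A: 10 + 2 = 12
Path B: 12 + 4 + 7 = 23
Path C: 10 + 7 + 12 = 29
Critical path = longest = max(12, 23, 29)
= 29 (Path C)


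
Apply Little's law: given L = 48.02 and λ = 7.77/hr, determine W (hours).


Little's law: L = λW → W = L / λ
= 48.02 / 7.77
= 6.18 hours


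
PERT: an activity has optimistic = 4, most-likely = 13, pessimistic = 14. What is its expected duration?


te = (o + 4m + p) / 6
= (4 + 4×13 + 14) / 6
= (4 + 52 + 14) / 6
= 70 / 6
= 11.67


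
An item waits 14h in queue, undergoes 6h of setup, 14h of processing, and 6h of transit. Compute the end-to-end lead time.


Lead time = queue + setup + processing + transit
= 14 + 6 + 14 + 6
= 40 hours


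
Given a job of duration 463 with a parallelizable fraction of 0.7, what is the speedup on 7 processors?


Amdahl's law: T_p = T × ((1-p) + p/N)
= 463 × ((1-0.7) + 0.7/7)
= 463 × (0.30 + 0.1000)
= 463 × 0.4000
= 185.20
Speedup = 463/185.20
= 2.50×


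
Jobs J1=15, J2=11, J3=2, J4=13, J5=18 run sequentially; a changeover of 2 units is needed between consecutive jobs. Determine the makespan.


Makespan = Σ processing + (n-1) × setup
= (15 + 11 + 2 + 13 + 18) + (5-1)×2
= 59 + 8
= 67 time units


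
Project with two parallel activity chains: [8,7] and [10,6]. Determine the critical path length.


Path A: 8 + 7 = 15
Path B: 10 + 6 = 16
Critical path = longest = max(15, 16)
= 16 (Path B)


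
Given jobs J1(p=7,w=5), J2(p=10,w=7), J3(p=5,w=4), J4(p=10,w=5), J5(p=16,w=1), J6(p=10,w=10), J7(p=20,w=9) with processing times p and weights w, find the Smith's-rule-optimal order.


WSPT (Smith's rule): sort by p/w ascending
  J6: p/w = 10/10 = 1.000
  J3: p/w = 5/4 = 1.250
  J1: p/w = 7/5 = 1.400
  J2: p/w = 10/7 = 1.429
  J4: p/w = 10/5 = 2.000
  J7: p/w = 20/9 = 2.222
  J5: p/w = 16/1 = 16.000
Order: J6 → J3 → J1 → J2 → J4 → J7 → J5


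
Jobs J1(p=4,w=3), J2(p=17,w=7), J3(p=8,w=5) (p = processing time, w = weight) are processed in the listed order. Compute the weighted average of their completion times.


Completion times:
  J1: C=4, w×C=3×4=12
  J2: C=21, w×C=7×21=147
  J3: C=29, w×C=5×29=145
Sum w×C = 304
Sum w = 15
Weighted avg = 304/15
= 20.27


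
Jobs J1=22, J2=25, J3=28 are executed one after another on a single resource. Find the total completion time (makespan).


Sequential makespan: sum all processing times
= 22 + 25 + 28
= 75 time units


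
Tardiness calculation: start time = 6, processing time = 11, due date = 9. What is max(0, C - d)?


Completion = start + processing = 6 + 11 = 17
Tardiness = max(0, C - d) = max(0, 17 - 9)
= max(0, 8)
= 8


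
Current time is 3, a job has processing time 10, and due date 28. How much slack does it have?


Slack = due - current_time - processing
= 28 - 3 - 10
= 15


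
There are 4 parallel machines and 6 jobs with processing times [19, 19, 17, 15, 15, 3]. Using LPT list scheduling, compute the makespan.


Jobs (LPT sorted): [19, 19, 17, 15, 15, 3]
Machines: 4
  J=19 → Machine 1 (load: 0+19=19)
  J=19 → Machine 2 (load: 0+19=19)
  J=17 → Machine 3 (load: 0+17=17)
  J=15 → Machine 4 (load: 0+15=15)
  J=15 → Machine 4 (load: 15+15=30)
  J=3 → Machine 3 (load: 17+3=20)
Machine loads: [19, 19, 20, 30]
Makespan = max = 30 time units


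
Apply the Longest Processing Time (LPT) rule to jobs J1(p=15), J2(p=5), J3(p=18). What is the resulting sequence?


LPT: sort by longest processing time first
  J3: p=18
  J1: p=15
  J2: p=5
Order: J3 → J1 → J2


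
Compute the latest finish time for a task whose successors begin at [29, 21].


LF = min of all successor start times
Successors start at: [29, 21]
LF = min(29, 21)
= 21


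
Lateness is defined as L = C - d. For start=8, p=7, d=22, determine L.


Completion = 8 + 7 = 15
Lateness = C - d = 15 - 22
= -7


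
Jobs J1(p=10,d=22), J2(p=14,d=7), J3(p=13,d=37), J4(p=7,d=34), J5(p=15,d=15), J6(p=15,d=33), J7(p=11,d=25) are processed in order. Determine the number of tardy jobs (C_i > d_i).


Completion vs due date:
  J1: C=10, d=22 → on time
  J2: C=24, d=7 → TARDY
  J3: C=37, d=37 → on time
  J4: C=44, d=34 → TARDY
  J5: C=59, d=15 → TARDY
  J6: C=74, d=33 → TARDY
  J7: C=85, d=25 → TARDY
Tardy jobs: J2, J4, J5, J6, J7
Count = 5


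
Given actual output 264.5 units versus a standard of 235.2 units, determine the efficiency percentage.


Efficiency = (actual / standard) × 100
= (264.5 / 235.2) × 100
= 112.5%


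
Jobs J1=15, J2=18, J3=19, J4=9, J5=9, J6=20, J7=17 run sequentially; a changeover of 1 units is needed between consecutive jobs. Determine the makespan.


Makespan = Σ processing + (n-1) × setup
= (15 + 18 + 19 + 9 + 9 + 20 + 17) + (7-1)×1
= 107 + 6
= 113 time units


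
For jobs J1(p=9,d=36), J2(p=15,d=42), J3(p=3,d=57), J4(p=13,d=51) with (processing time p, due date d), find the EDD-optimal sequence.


EDD: sort by earliest due date
  J1: d=36, p=9
  J2: d=42, p=15
  J4: d=51, p=13
  J3: d=57, p=3
Order: J1 → J2 → J4 → J3


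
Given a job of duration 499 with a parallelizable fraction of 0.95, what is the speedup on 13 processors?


Amdahl's law: T_p = T × ((1-p) + p/N)
= 499 × ((1-0.95) + 0.95/13)
= 499 × (0.05 + 0.0731)
= 499 × 0.1231
= 61.42
Speedup = 499/61.42
= 8.12×


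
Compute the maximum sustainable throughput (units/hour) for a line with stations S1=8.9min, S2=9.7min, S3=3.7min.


Bottleneck = longest station time
Station times: [8.9, 9.7, 3.7]
Max = 9.7 min
Rate = 60 / 9.7
= 6.19 units/hour (bottleneck: 9.7min)


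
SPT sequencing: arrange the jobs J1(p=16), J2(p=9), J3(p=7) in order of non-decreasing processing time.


SPT: sort by shortest processing time
  J3: p=7
  J2: p=9
  J1: p=16
Order: J3 → J2 → J1


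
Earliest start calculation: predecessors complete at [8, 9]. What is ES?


ES = max of all predecessor completion times
Predecessors: [8, 9]
ES = max(8, 9)
= 9


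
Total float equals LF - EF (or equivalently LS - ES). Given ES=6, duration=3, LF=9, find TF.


EF = ES + duration = 6 + 3 = 9
LS = LF - duration = 9 - 3 = 6
Total Float = LF - EF = 9 - 9
(or LS - ES = 6 - 6)
= 0


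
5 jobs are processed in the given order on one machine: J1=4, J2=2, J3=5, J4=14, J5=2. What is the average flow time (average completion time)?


Completion times:
  J1: completes at 4
  J2: completes at 6
  J3: completes at 11
  J4: completes at 25
  J5: completes at 27
Sum = 73
Average = 73/5
= 14.60


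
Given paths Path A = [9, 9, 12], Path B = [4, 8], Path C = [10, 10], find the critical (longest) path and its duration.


Path A: 9 + 9 + 12 = 30
Path B: 4 + 8 = 12
Path C: 10 + 10 = 20
Critical path = longest = max(30, 12, 20)
= 30 (Path A)


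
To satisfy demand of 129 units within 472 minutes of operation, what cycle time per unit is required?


Cycle time = available time / demand
= 472 / 129
= 3.66 min/unit


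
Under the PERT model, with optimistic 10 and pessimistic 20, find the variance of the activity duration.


σ² = ((p - o) / 6)² = (p - o)² / 36
= (20 - 10)² / 36
= 10² / 36
= 100 / 36
= 2.7778


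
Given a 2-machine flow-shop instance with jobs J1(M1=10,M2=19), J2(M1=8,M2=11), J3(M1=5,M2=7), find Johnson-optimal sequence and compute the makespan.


Johnson's rule:
Group 1 (M1≤M2, sort by M1): ['J3', 'J2', 'J1']
Group 2 (M1>M2, sort desc M2): []
Sequence: J3 → J2 → J1
Makespan calculation:
  J3: M1 done=5, M2 done=12
  J2: M1 done=13, M2 done=24
  J1: M1 done=23, M2 done=43
= Sequence: J3 → J2 → J1, Makespan: 43


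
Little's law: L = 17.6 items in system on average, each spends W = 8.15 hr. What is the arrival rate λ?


Little's law: L = λW → λ = L / W
= 17.6 / 8.15
= 2.16 per hour


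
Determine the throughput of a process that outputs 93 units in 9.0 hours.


Throughput = units / time
= 93 / 9.0
= 10.3 units/hour


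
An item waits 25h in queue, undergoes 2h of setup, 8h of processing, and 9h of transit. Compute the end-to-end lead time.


Lead time = queue + setup + processing + transit
= 25 + 2 + 8 + 9
= 44 hours


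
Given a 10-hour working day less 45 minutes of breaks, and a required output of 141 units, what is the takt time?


Available = 10×60 - 45 = 555 min
Takt time = 555 / 141
= 3.94 min/unit


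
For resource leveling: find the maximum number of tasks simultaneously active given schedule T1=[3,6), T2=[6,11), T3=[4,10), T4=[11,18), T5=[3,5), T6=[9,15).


Check each time point for overlaps:
  t=4: 3 tasks active (T1, T3, T5)
Max concurrent = 3


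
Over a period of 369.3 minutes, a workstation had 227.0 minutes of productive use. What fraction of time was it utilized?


Utilization = busy / total × 100
= 227.0 / 369.3 × 100
= 61.5%


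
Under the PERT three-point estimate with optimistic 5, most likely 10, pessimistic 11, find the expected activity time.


te = (o + 4m + p) / 6
= (5 + 4×10 + 11) / 6
= (5 + 40 + 11) / 6
= 56 / 6
= 9.33


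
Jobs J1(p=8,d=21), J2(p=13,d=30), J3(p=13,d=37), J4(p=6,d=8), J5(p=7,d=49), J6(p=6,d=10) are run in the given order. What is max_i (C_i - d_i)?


Lateness per job (L = C - d):
  J1: C=8, d=21, L=-13
  J2: C=21, d=30, L=-9
  J3: C=34, d=37, L=-3
  J4: C=40, d=8, L=32
  J5: C=47, d=49, L=-2
  J6: C=53, d=10, L=43
Lmax = max(-13, -9, -3, 32, -2, 43)
= 43


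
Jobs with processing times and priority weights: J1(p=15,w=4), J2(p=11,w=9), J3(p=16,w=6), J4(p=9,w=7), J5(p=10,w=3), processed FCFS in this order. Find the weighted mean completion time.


Completion times:
  J1: C=15, w×C=4×15=60
  J2: C=26, w×C=9×26=234
  J3: C=42, w×C=6×42=252
  J4: C=51, w×C=7×51=357
  J5: C=61, w×C=3×61=183
Sum w×C = 1086
Sum w = 29
Weighted avg = 1086/29
= 37.45


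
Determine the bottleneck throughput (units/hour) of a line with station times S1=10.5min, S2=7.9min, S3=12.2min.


Bottleneck = longest station time
Station times: [10.5, 7.9, 12.2]
Max = 12.2 min
Rate = 60 / 12.2
= 4.92 units/hour (bottleneck: 12.2min)


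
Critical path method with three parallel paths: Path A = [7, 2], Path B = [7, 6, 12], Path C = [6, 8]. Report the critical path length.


Path A: 7 + 2 = 9
Path B: 7 + 6 + 12 = 25
Path C: 6 + 8 = 14
Critical path = longest = max(9, 25, 14)
= 25 (Path B)


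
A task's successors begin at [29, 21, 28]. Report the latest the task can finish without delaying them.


LF = min of all successor start times
Successors start at: [29, 21, 28]
LF = min(29, 21, 28)
= 21


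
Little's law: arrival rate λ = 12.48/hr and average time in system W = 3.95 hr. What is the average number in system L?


Little's law: L = λ × W
= 12.48 × 3.95
= 49.30


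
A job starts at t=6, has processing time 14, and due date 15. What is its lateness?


Completion = 6 + 14 = 20
Lateness = C - d = 20 - 15
= 5


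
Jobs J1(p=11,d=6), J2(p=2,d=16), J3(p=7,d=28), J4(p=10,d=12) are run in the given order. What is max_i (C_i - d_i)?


Lateness per job (L = C - d):
  J1: C=11, d=6, L=5
  J2: C=13, d=16, L=-3
  J3: C=20, d=28, L=-8
  J4: C=30, d=12, L=18
Lmax = max(5, -3, -8, 18)
= 18


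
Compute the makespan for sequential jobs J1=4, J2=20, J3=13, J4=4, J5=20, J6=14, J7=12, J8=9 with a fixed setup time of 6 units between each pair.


Makespan = Σ processing + (n-1) × setup
= (4 + 20 + 13 + 4 + 20 + 14 + 12 + 9) + (8-1)×6
= 96 + 42
= 138 time units


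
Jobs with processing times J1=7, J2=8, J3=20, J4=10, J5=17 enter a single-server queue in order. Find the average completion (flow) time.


Completion times:
  J1: completes at 7
  J2: completes at 15
  J3: completes at 35
  J4: completes at 45
  J5: completes at 62
Sum = 164
Average = 164/5
= 32.80


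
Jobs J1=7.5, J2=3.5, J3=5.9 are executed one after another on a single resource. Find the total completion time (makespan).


Sequential makespan: sum all processing times
= 7.5 + 3.5 + 5.9
= 16.9 time units


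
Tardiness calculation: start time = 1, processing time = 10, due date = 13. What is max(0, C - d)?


Completion = start + processing = 1 + 10 = 11
Tardiness = max(0, C - d) = max(0, 11 - 13)
= max(0, -2)
= 0


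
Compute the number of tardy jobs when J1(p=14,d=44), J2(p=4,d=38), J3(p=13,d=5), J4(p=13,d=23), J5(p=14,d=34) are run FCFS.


Completion vs due date:
  J1: C=14, d=44 → on time
  J2: C=18, d=38 → on time
  J3: C=31, d=5 → TARDY
  J4: C=44, d=23 → TARDY
  J5: C=58, d=34 → TARDY
Tardy jobs: J3, J4, J5
Count = 3


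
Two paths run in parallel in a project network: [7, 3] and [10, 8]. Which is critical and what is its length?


Path A: 7 + 3 = 10
Path B: 10 + 8 = 18
Critical path = longest = max(10, 18)
= 18 (Path B)


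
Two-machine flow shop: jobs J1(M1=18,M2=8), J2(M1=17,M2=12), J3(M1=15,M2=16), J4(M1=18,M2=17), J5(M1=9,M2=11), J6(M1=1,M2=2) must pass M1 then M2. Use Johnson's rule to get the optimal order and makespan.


Johnson's rule:
Group 1 (M1≤M2, sort by M1): ['J6', 'J5', 'J3']
Group 2 (M1>M2, sort desc M2): ['J4', 'J2', 'J1']
Sequence: J6 → J5 → J3 → J4 → J2 → J1
Makespan calculation:
  J6: M1 done=1, M2 done=3
  J5: M1 done=10, M2 done=21
  J3: M1 done=25, M2 done=41
  J4: M1 done=43, M2 done=60
  J2: M1 done=60, M2 done=72
  J1: M1 done=78, M2 done=86
= Sequence: J6 → J5 → J3 → J4 → J2 → J1, Makespan: 86


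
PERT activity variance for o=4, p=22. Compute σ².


σ² = ((p - o) / 6)² = (p - o)² / 36
= (22 - 4)² / 36
= 18² / 36
= 324 / 36
= 9.0000


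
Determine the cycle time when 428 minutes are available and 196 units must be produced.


Cycle time = available time / demand
= 428 / 196
= 2.18 min/unit


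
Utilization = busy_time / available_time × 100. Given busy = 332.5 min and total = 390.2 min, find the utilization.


Utilization = busy / total × 100
= 332.5 / 390.2 × 100
= 85.2%
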